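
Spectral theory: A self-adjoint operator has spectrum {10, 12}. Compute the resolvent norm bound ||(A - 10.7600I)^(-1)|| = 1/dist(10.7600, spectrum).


dist(10.7600, {10, 12}) = min(|10.7600 - 10|, |10.7600 - 12|)
= min(0.7600, 1.2400) = 0.7600
Resolvent bound = 1/0.7600 = 1.3158

1.3158


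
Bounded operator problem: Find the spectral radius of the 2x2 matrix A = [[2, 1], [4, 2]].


For a 2x2 matrix, eigenvalues satisfy lambda^2 - (trace)*lambda + det = 0
trace = 2 + 2 = 4
det = 2*2 - 1*4 = 0
discriminant = 4^2 - 4*(0) = 16
spectral radius = max |eigenvalue| = 4.0000

4.0000


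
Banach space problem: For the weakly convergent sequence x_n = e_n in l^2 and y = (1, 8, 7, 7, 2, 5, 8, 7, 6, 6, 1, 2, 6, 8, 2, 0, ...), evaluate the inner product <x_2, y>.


x_2 = e_2 is the standard basis vector with 1 in position 2.
<x_2, y> = y_2 = 8
As n -> infinity, <x_n, y> -> 0, confirming weak convergence of (x_n) to 0.

8


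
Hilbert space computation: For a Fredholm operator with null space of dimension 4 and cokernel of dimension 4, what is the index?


The Fredholm index is defined as ind(T) = dim(ker T) - dim(coker T)
= 4 - 4
= 0

0


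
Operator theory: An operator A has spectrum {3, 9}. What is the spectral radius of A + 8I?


Spectrum of A + 8I = {11, 17}
Spectral radius = max |lambda| over the shifted spectrum
= max(11, 17) = 17

17


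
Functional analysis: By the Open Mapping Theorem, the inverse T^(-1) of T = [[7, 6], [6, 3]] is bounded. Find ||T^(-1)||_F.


det(T) = 7*3 - 6*6 = -15
T^(-1) = (1/-15) * [[3, -6], [-6, 7]] = [[-0.2000, 0.4000], [0.4000, -0.4667]]
||T^(-1)||_F^2 = (-0.2000)^2 + 0.4000^2 + 0.4000^2 + (-0.4667)^2 = 0.5778
||T^(-1)||_F = sqrt(0.5778) = 0.7601

0.7601


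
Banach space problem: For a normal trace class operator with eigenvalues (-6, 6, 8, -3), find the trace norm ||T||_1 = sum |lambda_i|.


For a normal operator, singular values equal |eigenvalues|.
Trace norm = sum |lambda_i| = 6 + 6 + 8 + 3
= 23

23


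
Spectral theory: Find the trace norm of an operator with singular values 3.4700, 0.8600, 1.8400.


The nuclear norm is the sum of all singular values.
||T||_1 = 3.4700 + 0.8600 + 1.8400
= 6.1700

6.1700


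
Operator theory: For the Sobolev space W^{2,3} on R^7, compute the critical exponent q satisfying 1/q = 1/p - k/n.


Using the Sobolev embedding formula: 1/q = 1/p - k/n
1/q = 1/3 - 2/7 = 1/21
q = 1/(1/21) = 21

21.0000


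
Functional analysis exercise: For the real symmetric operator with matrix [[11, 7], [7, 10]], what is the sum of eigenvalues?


For a self-adjoint (symmetric) matrix, the eigenvalues are real.
The sum of eigenvalues equals the trace of the matrix.
trace = 11 + 10 = 21

21


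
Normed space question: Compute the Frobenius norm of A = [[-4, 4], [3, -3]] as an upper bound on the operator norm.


||A||_F^2 = sum a_ij^2
= (-4)^2 + 4^2 + 3^2 + (-3)^2
= 16 + 16 + 9 + 9 = 50
||A||_F = sqrt(50) = 7.0711

7.0711


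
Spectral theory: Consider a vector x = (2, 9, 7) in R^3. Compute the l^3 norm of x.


The l^3 norm = (sum |x_i|^3)^(1/3)
Sum of 3th powers = 8 + 729 + 343 = 1080
||x||_3 = (1080)^(1/3) = 10.2599

10.2599


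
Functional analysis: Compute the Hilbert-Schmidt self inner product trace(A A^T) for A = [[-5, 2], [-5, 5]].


trace(A * A^T) = sum of squares of all entries
= (-5)^2 + 2^2 + (-5)^2 + 5^2
= 25 + 4 + 25 + 25
= 79

79


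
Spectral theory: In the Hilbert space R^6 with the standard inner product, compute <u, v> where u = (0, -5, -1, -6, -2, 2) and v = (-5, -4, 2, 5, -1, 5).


Computing the standard inner product <u, v> = sum u_i * v_i
= 0*-5 + -5*-4 + -1*2 + -6*5 + -2*-1 + 2*5
= 0 + 20 + -2 + -30 + 2 + 10
= 0

0


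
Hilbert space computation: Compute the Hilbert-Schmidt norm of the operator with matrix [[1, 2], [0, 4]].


The Hilbert-Schmidt norm is sqrt(sum of squares of all entries).
Sum of squares = 1^2 + 2^2 + 0^2 + 4^2
= 1 + 4 + 0 + 16 = 21
||T||_HS = sqrt(21) = 4.5826

4.5826


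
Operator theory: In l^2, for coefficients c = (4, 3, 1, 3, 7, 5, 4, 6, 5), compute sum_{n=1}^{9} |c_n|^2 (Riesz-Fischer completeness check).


sum |c_n|^2 = 4^2 + 3^2 + 1^2 + 3^2 + 7^2 + 5^2 + 4^2 + 6^2 + 5^2
= 16 + 9 + 1 + 9 + 49 + 25 + 16 + 36 + 25
= 186

186


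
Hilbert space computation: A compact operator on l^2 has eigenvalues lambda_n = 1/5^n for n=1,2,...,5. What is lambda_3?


The eigenvalue formula gives lambda_3 = 1/5^3
= 1/125
= 0.0080

0.0080


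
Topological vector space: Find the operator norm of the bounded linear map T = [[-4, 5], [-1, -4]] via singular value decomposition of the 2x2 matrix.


A^T A = [[17, -16], [-16, 41]]
trace(A^T A) = 58, det(A^T A) = 441
discriminant = 58^2 - 4*441 = 1600
Largest eigenvalue of A^T A = (trace + sqrt(disc))/2 = 49.0000
||T|| = sqrt(49.0000) = 7.0000

7.0000


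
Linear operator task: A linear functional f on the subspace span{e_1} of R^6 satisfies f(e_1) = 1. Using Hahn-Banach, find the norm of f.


The norm of f is given by ||f|| = sup_{||x||=1} |f(x)|.
On span{e_1}, ||e_1|| = 1, so ||f|| = |f(e_1)| / ||e_1||
= |1| / 1 = 1.0000

1.0000


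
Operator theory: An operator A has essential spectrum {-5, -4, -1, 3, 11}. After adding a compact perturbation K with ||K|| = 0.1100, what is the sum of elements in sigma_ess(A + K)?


By Weyl's theorem, the essential spectrum is invariant under compact perturbations.
sigma_ess(A + K) = sigma_ess(A) = {-5, -4, -1, 3, 11}
Sum = -5 + -4 + -1 + 3 + 11 = 4

4


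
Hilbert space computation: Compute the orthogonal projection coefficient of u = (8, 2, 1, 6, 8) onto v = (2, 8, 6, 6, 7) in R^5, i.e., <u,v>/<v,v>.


Computing <u,v> = 8*2 + 2*8 + 1*6 + 6*6 + 8*7 = 130
Computing <v,v> = 2^2 + 8^2 + 6^2 + 6^2 + 7^2 = 189
Projection coefficient = 130/189 = 0.6878

0.6878


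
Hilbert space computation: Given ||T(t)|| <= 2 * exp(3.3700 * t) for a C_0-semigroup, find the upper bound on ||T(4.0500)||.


||T(4.0500)|| <= 2 * exp(3.3700 * 4.0500)
= 2 * exp(13.6485)
= 2 * 846190.6772
= 1.6924e+06

1.6924e+06


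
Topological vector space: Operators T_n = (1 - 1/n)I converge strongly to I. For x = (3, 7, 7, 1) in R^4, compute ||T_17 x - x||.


T_17 x - x = (1 - 1/17)x - x = -x/17
||x|| = sqrt(108) = 10.3923
||T_17 x - x|| = ||x||/17 = 10.3923/17 = 0.6113

0.6113


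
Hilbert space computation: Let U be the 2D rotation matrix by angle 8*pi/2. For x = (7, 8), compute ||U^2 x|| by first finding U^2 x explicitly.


U is a rotation by theta = 8*pi/2
U^2 = rotation by 2*theta = 16*pi/2 = 0*pi/2 (mod 2*pi)
cos(0*pi/2) = 1.0000, sin(0*pi/2) = 0.0000
U^2 x = (1.0000 * 7 - 0.0000 * 8, 0.0000 * 7 + 1.0000 * 8)
= (7.0000, 8.0000)
||U^2 x|| = sqrt(7.0000^2 + 8.0000^2) = sqrt(113.0000) = 10.6301

10.6301


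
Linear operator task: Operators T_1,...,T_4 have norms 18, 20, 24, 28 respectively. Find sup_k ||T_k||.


By the Uniform Boundedness Principle, the supremum of norms is finite.
sup_k ||T_k|| = max(18, 20, 24, 28) = 28

28


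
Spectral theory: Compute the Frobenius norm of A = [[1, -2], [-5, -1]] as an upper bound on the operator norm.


||A||_F^2 = sum a_ij^2
= 1^2 + (-2)^2 + (-5)^2 + (-1)^2
= 1 + 4 + 25 + 1 = 31
||A||_F = sqrt(31) = 5.5678

5.5678


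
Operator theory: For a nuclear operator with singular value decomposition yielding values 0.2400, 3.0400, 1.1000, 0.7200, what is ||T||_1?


The nuclear norm is the sum of all singular values.
||T||_1 = 0.2400 + 3.0400 + 1.1000 + 0.7200
= 5.1000

5.1000


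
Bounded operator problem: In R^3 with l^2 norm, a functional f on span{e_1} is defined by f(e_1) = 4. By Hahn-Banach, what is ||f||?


The norm of f is given by ||f|| = sup_{||x||=1} |f(x)|.
On span{e_1}, ||e_1|| = 1, so ||f|| = |f(e_1)| / ||e_1||
= |4| / 1 = 4.0000

4.0000


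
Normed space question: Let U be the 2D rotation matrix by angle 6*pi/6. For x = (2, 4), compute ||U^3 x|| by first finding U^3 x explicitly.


U is a rotation by theta = 6*pi/6
U^3 = rotation by 3*theta = 18*pi/6 = 6*pi/6 (mod 2*pi)
cos(6*pi/6) = -1.0000, sin(6*pi/6) = 0.0000
U^3 x = (-1.0000 * 2 - 0.0000 * 4, 0.0000 * 2 + -1.0000 * 4)
= (-2.0000, -4.0000)
||U^3 x|| = sqrt((-2.0000)^2 + (-4.0000)^2) = sqrt(20.0000) = 4.4721

4.4721


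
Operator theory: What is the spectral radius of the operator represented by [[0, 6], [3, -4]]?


For a 2x2 matrix, eigenvalues satisfy lambda^2 - (trace)*lambda + det = 0
trace = 0 + -4 = -4
det = 0*-4 - 6*3 = -18
discriminant = (-4)^2 - 4*(-18) = 88
spectral radius = max |eigenvalue| = 6.6904

6.6904


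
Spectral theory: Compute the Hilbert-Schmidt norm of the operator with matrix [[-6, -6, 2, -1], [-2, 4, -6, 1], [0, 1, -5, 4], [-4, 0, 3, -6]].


The Hilbert-Schmidt norm is sqrt(sum of squares of all entries).
Sum of squares = (-6)^2 + (-6)^2 + 2^2 + (-1)^2 + (-2)^2 + 4^2 + (-6)^2 + 1^2 + 0^2 + 1^2 + (-5)^2 + 4^2 + (-4)^2 + 0^2 + 3^2 + (-6)^2
= 36 + 36 + 4 + 1 + 4 + 16 + 36 + 1 + 0 + 1 + 25 + 16 + 16 + 0 + 9 + 36 = 237
||T||_HS = sqrt(237) = 15.3948

15.3948


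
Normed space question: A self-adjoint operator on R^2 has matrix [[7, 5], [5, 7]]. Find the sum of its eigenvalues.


For a self-adjoint (symmetric) matrix, the eigenvalues are real.
The sum of eigenvalues equals the trace of the matrix.
trace = 7 + 7 = 14

14


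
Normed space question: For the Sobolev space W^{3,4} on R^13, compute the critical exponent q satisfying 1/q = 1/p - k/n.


Using the Sobolev embedding formula: 1/q = 1/p - k/n
1/q = 1/4 - 3/13 = 1/52
q = 1/(1/52) = 52

52.0000


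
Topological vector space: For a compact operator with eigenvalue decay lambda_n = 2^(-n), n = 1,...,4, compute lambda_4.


The eigenvalue formula gives lambda_4 = 1/2^4
= 1/16
= 0.0625

0.0625


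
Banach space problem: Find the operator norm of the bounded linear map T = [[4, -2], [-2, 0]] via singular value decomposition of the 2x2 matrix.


A^T A = [[20, -8], [-8, 4]]
trace(A^T A) = 24, det(A^T A) = 16
discriminant = 24^2 - 4*16 = 512
Largest eigenvalue of A^T A = (trace + sqrt(disc))/2 = 23.3137
||T|| = sqrt(23.3137) = 4.8284

4.8284


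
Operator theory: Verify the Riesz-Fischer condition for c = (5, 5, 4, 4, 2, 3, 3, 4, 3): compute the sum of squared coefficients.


sum |c_n|^2 = 5^2 + 5^2 + 4^2 + 4^2 + 2^2 + 3^2 + 3^2 + 4^2 + 3^2
= 25 + 25 + 16 + 16 + 4 + 9 + 9 + 16 + 9
= 129

129


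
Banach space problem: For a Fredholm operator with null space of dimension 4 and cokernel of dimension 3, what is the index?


The Fredholm index is defined as ind(T) = dim(ker T) - dim(coker T)
= 4 - 3
= 1

1


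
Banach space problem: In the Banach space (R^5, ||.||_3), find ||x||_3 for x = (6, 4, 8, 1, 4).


The l^3 norm = (sum |x_i|^3)^(1/3)
Sum of 3th powers = 216 + 64 + 512 + 1 + 64 = 857
||x||_3 = (857)^(1/3) = 9.4986

9.4986


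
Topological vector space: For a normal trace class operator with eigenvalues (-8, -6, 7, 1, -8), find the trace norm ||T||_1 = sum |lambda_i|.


For a normal operator, singular values equal |eigenvalues|.
Trace norm = sum |lambda_i| = 8 + 6 + 7 + 1 + 8
= 30

30


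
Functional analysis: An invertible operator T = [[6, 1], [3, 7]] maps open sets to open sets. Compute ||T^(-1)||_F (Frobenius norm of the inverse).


det(T) = 6*7 - 1*3 = 39
T^(-1) = (1/39) * [[7, -1], [-3, 6]] = [[0.1795, -0.0256], [-0.0769, 0.1538]]
||T^(-1)||_F^2 = 0.1795^2 + (-0.0256)^2 + (-0.0769)^2 + 0.1538^2 = 0.0625
||T^(-1)||_F = sqrt(0.0625) = 0.2499

0.2499


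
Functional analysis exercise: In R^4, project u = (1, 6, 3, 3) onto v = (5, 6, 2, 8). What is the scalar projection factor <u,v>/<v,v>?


Computing <u,v> = 1*5 + 6*6 + 3*2 + 3*8 = 71
Computing <v,v> = 5^2 + 6^2 + 2^2 + 8^2 = 129
Projection coefficient = 71/129 = 0.5504

0.5504


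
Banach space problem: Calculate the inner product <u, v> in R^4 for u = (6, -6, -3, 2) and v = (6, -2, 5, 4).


Computing the standard inner product <u, v> = sum u_i * v_i
= 6*6 + -6*-2 + -3*5 + 2*4
= 36 + 12 + -15 + 8
= 41

41


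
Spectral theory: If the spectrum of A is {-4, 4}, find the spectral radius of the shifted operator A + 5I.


Spectrum of A + 5I = {1, 9}
Spectral radius = max |lambda| over the shifted spectrum
= max(1, 9) = 9

9


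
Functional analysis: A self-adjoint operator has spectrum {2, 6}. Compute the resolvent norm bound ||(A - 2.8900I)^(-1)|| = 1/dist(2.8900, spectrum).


dist(2.8900, {2, 6}) = min(|2.8900 - 2|, |2.8900 - 6|)
= min(0.8900, 3.1100) = 0.8900
Resolvent bound = 1/0.8900 = 1.1236

1.1236


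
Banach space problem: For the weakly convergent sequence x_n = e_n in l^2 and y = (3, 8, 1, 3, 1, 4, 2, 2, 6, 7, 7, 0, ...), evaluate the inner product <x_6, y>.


x_6 = e_6 is the standard basis vector with 1 in position 6.
<x_6, y> = y_6 = 4
As n -> infinity, <x_n, y> -> 0, confirming weak convergence of (x_n) to 0.

4


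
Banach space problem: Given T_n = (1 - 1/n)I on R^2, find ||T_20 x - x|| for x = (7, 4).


T_20 x - x = (1 - 1/20)x - x = -x/20
||x|| = sqrt(65) = 8.0623
||T_20 x - x|| = ||x||/20 = 8.0623/20 = 0.4031

0.4031


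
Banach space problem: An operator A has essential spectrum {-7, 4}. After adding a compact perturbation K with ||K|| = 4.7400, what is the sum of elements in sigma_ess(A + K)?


By Weyl's theorem, the essential spectrum is invariant under compact perturbations.
sigma_ess(A + K) = sigma_ess(A) = {-7, 4}
Sum = -7 + 4 = -3

-3


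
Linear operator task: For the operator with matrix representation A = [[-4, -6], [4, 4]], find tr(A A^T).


trace(A * A^T) = sum of squares of all entries
= (-4)^2 + (-6)^2 + 4^2 + 4^2
= 16 + 36 + 16 + 16
= 84

84


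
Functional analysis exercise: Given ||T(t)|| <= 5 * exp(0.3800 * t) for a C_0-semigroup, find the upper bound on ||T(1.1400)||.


||T(1.1400)|| <= 5 * exp(0.3800 * 1.1400)
= 5 * exp(0.4332)
= 5 * 1.5422
= 7.7109

7.7109


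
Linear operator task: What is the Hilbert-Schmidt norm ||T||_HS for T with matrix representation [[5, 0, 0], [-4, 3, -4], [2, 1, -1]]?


The Hilbert-Schmidt norm is sqrt(sum of squares of all entries).
Sum of squares = 5^2 + 0^2 + 0^2 + (-4)^2 + 3^2 + (-4)^2 + 2^2 + 1^2 + (-1)^2
= 25 + 0 + 0 + 16 + 9 + 16 + 4 + 1 + 1 = 72
||T||_HS = sqrt(72) = 8.4853

8.4853


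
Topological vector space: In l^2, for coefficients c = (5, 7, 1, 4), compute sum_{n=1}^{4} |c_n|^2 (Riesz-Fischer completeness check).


sum |c_n|^2 = 5^2 + 7^2 + 1^2 + 4^2
= 25 + 49 + 1 + 16
= 91

91


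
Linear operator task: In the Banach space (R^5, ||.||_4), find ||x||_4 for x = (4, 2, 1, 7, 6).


The l^4 norm = (sum |x_i|^4)^(1/4)
Sum of 4th powers = 256 + 16 + 1 + 2401 + 1296 = 3970
||x||_4 = (3970)^(1/4) = 7.9378

7.9378


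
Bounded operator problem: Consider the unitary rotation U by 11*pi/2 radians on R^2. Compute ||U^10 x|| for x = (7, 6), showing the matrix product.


U is a rotation by theta = 11*pi/2
U^10 = rotation by 10*theta = 110*pi/2 = 2*pi/2 (mod 2*pi)
cos(2*pi/2) = -1.0000, sin(2*pi/2) = 0.0000
U^10 x = (-1.0000 * 7 - 0.0000 * 6, 0.0000 * 7 + -1.0000 * 6)
= (-7.0000, -6.0000)
||U^10 x|| = sqrt((-7.0000)^2 + (-6.0000)^2) = sqrt(85.0000) = 9.2195

9.2195


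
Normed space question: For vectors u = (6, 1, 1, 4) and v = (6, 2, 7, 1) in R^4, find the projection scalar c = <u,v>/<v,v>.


Computing <u,v> = 6*6 + 1*2 + 1*7 + 4*1 = 49
Computing <v,v> = 6^2 + 2^2 + 7^2 + 1^2 = 90
Projection coefficient = 49/90 = 0.5444

0.5444


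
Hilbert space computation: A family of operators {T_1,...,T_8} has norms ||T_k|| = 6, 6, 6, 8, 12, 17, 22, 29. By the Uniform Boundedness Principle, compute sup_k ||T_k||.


By the Uniform Boundedness Principle, the supremum of norms is finite.
sup_k ||T_k|| = max(6, 6, 6, 8, 12, 17, 22, 29) = 29

29


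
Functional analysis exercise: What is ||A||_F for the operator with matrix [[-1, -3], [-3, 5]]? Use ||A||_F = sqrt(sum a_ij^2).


||A||_F^2 = sum a_ij^2
= (-1)^2 + (-3)^2 + (-3)^2 + 5^2
= 1 + 9 + 9 + 25 = 44
||A||_F = sqrt(44) = 6.6332

6.6332


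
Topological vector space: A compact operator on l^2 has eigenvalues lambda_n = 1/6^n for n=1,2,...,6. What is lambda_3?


The eigenvalue formula gives lambda_3 = 1/6^3
= 1/216
= 0.0046

0.0046


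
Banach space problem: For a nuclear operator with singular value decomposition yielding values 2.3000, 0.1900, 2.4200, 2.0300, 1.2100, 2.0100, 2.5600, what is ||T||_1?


The nuclear norm is the sum of all singular values.
||T||_1 = 2.3000 + 0.1900 + 2.4200 + 2.0300 + 1.2100 + 2.0100 + 2.5600
= 12.7200

12.7200


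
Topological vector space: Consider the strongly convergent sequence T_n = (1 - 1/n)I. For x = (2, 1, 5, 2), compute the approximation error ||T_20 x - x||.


T_20 x - x = (1 - 1/20)x - x = -x/20
||x|| = sqrt(34) = 5.8310
||T_20 x - x|| = ||x||/20 = 5.8310/20 = 0.2915

0.2915


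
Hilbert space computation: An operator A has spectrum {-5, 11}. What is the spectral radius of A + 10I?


Spectrum of A + 10I = {5, 21}
Spectral radius = max |lambda| over the shifted spectrum
= max(5, 21) = 21

21


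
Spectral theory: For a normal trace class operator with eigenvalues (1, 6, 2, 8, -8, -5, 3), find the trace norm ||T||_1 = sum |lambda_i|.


For a normal operator, singular values equal |eigenvalues|.
Trace norm = sum |lambda_i| = 1 + 6 + 2 + 8 + 8 + 5 + 3
= 33

33


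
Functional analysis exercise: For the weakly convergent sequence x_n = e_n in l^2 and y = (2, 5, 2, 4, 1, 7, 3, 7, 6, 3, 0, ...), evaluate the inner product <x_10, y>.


x_10 = e_10 is the standard basis vector with 1 in position 10.
<x_10, y> = y_10 = 3
As n -> infinity, <x_n, y> -> 0, confirming weak convergence of (x_n) to 0.

3


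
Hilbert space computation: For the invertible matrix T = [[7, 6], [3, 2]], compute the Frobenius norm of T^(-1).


det(T) = 7*2 - 6*3 = -4
T^(-1) = (1/-4) * [[2, -6], [-3, 7]] = [[-0.5000, 1.5000], [0.7500, -1.7500]]
||T^(-1)||_F^2 = (-0.5000)^2 + 1.5000^2 + 0.7500^2 + (-1.7500)^2 = 6.1250
||T^(-1)||_F = sqrt(6.1250) = 2.4749

2.4749


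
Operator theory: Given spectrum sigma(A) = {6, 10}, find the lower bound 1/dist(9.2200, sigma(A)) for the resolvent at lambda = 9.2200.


dist(9.2200, {6, 10}) = min(|9.2200 - 6|, |9.2200 - 10|)
= min(3.2200, 0.7800) = 0.7800
Resolvent bound = 1/0.7800 = 1.2821

1.2821


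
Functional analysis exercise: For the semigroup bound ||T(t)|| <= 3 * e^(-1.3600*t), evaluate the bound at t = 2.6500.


||T(2.6500)|| <= 3 * exp(-1.3600 * 2.6500)
= 3 * exp(-3.6040)
= 3 * 0.0272
= 0.0816

0.0816


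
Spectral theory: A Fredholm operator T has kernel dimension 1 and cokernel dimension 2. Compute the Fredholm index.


The Fredholm index is defined as ind(T) = dim(ker T) - dim(coker T)
= 1 - 2
= -1

-1


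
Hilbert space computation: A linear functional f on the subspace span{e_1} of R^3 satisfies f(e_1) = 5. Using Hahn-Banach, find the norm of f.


The norm of f is given by ||f|| = sup_{||x||=1} |f(x)|.
On span{e_1}, ||e_1|| = 1, so ||f|| = |f(e_1)| / ||e_1||
= |5| / 1 = 5.0000

5.0000


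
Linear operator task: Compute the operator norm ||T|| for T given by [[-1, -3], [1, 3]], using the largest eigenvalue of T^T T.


A^T A = [[2, 6], [6, 18]]
trace(A^T A) = 20, det(A^T A) = 0
discriminant = 20^2 - 4*0 = 400
Largest eigenvalue of A^T A = (trace + sqrt(disc))/2 = 20.0000
||T|| = sqrt(20.0000) = 4.4721

4.4721


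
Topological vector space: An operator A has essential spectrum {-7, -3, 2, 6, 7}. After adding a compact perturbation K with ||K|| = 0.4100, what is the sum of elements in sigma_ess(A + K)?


By Weyl's theorem, the essential spectrum is invariant under compact perturbations.
sigma_ess(A + K) = sigma_ess(A) = {-7, -3, 2, 6, 7}
Sum = -7 + -3 + 2 + 6 + 7 = 5

5


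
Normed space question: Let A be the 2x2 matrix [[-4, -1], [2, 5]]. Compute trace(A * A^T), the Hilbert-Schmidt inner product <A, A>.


trace(A * A^T) = sum of squares of all entries
= (-4)^2 + (-1)^2 + 2^2 + 5^2
= 16 + 1 + 4 + 25
= 46

46


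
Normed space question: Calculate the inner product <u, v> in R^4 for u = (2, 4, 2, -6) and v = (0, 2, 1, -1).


Computing the standard inner product <u, v> = sum u_i * v_i
= 2*0 + 4*2 + 2*1 + -6*-1
= 0 + 8 + 2 + 6
= 16

16


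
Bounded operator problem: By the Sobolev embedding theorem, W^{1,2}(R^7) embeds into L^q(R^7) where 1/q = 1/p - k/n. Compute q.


Using the Sobolev embedding formula: 1/q = 1/p - k/n
1/q = 1/2 - 1/7 = 5/14
q = 1/(5/14) = 14/5 = 2.8000

2.8000


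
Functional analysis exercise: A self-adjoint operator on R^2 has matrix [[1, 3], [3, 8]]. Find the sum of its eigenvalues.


For a self-adjoint (symmetric) matrix, the eigenvalues are real.
The sum of eigenvalues equals the trace of the matrix.
trace = 1 + 8 = 9

9


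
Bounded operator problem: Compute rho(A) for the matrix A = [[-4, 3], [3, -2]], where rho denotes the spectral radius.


For a 2x2 matrix, eigenvalues satisfy lambda^2 - (trace)*lambda + det = 0
trace = -4 + -2 = -6
det = -4*-2 - 3*3 = -1
discriminant = (-6)^2 - 4*(-1) = 40
spectral radius = max |eigenvalue| = 6.1623

6.1623


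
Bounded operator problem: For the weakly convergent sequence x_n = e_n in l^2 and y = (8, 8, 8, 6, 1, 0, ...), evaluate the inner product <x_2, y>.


x_2 = e_2 is the standard basis vector with 1 in position 2.
<x_2, y> = y_2 = 8
As n -> infinity, <x_n, y> -> 0, confirming weak convergence of (x_n) to 0.

8


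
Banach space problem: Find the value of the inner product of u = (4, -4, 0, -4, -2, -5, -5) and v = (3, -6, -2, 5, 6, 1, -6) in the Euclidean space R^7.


Computing the standard inner product <u, v> = sum u_i * v_i
= 4*3 + -4*-6 + 0*-2 + -4*5 + -2*6 + -5*1 + -5*-6
= 12 + 24 + 0 + -20 + -12 + -5 + 30
= 29

29


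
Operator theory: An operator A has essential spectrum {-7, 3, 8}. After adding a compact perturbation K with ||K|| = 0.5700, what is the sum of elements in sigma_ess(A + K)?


By Weyl's theorem, the essential spectrum is invariant under compact perturbations.
sigma_ess(A + K) = sigma_ess(A) = {-7, 3, 8}
Sum = -7 + 3 + 8 = 4

4


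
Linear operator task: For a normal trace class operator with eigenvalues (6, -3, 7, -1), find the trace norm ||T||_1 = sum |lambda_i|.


For a normal operator, singular values equal |eigenvalues|.
Trace norm = sum |lambda_i| = 6 + 3 + 7 + 1
= 17

17


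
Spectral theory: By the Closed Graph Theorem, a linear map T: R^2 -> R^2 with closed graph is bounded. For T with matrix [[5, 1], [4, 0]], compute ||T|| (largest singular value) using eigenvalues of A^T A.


A^T A = [[41, 5], [5, 1]]
trace(A^T A) = 42, det(A^T A) = 16
discriminant = 42^2 - 4*16 = 1700
Largest eigenvalue of A^T A = (trace + sqrt(disc))/2 = 41.6155
||T|| = sqrt(41.6155) = 6.4510

6.4510


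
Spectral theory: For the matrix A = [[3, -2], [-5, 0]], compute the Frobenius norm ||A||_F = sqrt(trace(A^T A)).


||A||_F^2 = sum a_ij^2
= 3^2 + (-2)^2 + (-5)^2 + 0^2
= 9 + 4 + 25 + 0 = 38
||A||_F = sqrt(38) = 6.1644

6.1644


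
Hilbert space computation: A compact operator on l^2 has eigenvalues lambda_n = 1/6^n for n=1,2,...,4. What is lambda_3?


The eigenvalue formula gives lambda_3 = 1/6^3
= 1/216
= 0.0046

0.0046


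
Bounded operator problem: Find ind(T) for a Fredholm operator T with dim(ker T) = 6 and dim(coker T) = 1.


The Fredholm index is defined as ind(T) = dim(ker T) - dim(coker T)
= 6 - 1
= 5

5


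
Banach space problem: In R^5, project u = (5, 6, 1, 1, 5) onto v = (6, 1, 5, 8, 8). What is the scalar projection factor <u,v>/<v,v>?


Computing <u,v> = 5*6 + 6*1 + 1*5 + 1*8 + 5*8 = 89
Computing <v,v> = 6^2 + 1^2 + 5^2 + 8^2 + 8^2 = 190
Projection coefficient = 89/190 = 0.4684

0.4684


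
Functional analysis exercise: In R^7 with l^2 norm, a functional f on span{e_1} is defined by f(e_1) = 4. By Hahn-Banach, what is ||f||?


The norm of f is given by ||f|| = sup_{||x||=1} |f(x)|.
On span{e_1}, ||e_1|| = 1, so ||f|| = |f(e_1)| / ||e_1||
= |4| / 1 = 4.0000

4.0000


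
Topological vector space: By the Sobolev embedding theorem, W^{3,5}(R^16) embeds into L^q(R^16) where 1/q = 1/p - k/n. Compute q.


Using the Sobolev embedding formula: 1/q = 1/p - k/n
1/q = 1/5 - 3/16 = 1/80
q = 1/(1/80) = 80

80.0000


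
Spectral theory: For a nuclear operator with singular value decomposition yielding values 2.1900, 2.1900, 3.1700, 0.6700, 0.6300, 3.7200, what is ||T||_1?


The nuclear norm is the sum of all singular values.
||T||_1 = 2.1900 + 2.1900 + 3.1700 + 0.6700 + 0.6300 + 3.7200
= 12.5700

12.5700


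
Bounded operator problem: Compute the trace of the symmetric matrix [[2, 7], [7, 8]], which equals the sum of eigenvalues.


For a self-adjoint (symmetric) matrix, the eigenvalues are real.
The sum of eigenvalues equals the trace of the matrix.
trace = 2 + 8 = 10

10


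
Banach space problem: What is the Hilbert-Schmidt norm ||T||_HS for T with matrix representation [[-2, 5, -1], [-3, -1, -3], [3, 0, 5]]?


The Hilbert-Schmidt norm is sqrt(sum of squares of all entries).
Sum of squares = (-2)^2 + 5^2 + (-1)^2 + (-3)^2 + (-1)^2 + (-3)^2 + 3^2 + 0^2 + 5^2
= 4 + 25 + 1 + 9 + 1 + 9 + 9 + 0 + 25 = 83
||T||_HS = sqrt(83) = 9.1104

9.1104


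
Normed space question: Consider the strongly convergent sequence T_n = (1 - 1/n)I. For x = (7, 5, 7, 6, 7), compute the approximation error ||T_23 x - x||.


T_23 x - x = (1 - 1/23)x - x = -x/23
||x|| = sqrt(208) = 14.4222
||T_23 x - x|| = ||x||/23 = 14.4222/23 = 0.6271

0.6271


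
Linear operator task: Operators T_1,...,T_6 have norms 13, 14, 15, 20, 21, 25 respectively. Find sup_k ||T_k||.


By the Uniform Boundedness Principle, the supremum of norms is finite.
sup_k ||T_k|| = max(13, 14, 15, 20, 21, 25) = 25

25


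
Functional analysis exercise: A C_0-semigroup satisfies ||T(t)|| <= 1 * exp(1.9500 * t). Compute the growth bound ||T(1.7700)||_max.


||T(1.7700)|| <= 1 * exp(1.9500 * 1.7700)
= 1 * exp(3.4515)
= 1 * 31.5477
= 31.5477

31.5477


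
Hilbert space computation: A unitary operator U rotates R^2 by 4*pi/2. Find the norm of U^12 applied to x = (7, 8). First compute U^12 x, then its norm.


U is a rotation by theta = 4*pi/2
U^12 = rotation by 12*theta = 48*pi/2 = 0*pi/2 (mod 2*pi)
cos(0*pi/2) = 1.0000, sin(0*pi/2) = 0.0000
U^12 x = (1.0000 * 7 - 0.0000 * 8, 0.0000 * 7 + 1.0000 * 8)
= (7.0000, 8.0000)
||U^12 x|| = sqrt(7.0000^2 + 8.0000^2) = sqrt(113.0000) = 10.6301

10.6301


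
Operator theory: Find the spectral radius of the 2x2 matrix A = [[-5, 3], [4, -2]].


For a 2x2 matrix, eigenvalues satisfy lambda^2 - (trace)*lambda + det = 0
trace = -5 + -2 = -7
det = -5*-2 - 3*4 = -2
discriminant = (-7)^2 - 4*(-2) = 57
spectral radius = max |eigenvalue| = 7.2749

7.2749


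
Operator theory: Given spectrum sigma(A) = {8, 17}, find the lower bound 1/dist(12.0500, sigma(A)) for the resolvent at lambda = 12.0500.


dist(12.0500, {8, 17}) = min(|12.0500 - 8|, |12.0500 - 17|)
= min(4.0500, 4.9500) = 4.0500
Resolvent bound = 1/4.0500 = 0.2469

0.2469


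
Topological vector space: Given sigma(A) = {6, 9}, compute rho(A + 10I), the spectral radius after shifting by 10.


Spectrum of A + 10I = {16, 19}
Spectral radius = max |lambda| over the shifted spectrum
= max(16, 19) = 19

19


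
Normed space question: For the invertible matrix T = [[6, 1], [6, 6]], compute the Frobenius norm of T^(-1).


det(T) = 6*6 - 1*6 = 30
T^(-1) = (1/30) * [[6, -1], [-6, 6]] = [[0.2000, -0.0333], [-0.2000, 0.2000]]
||T^(-1)||_F^2 = 0.2000^2 + (-0.0333)^2 + (-0.2000)^2 + 0.2000^2 = 0.1211
||T^(-1)||_F = sqrt(0.1211) = 0.3480

0.3480


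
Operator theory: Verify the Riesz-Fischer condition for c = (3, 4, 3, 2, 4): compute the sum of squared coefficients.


sum |c_n|^2 = 3^2 + 4^2 + 3^2 + 2^2 + 4^2
= 9 + 16 + 9 + 4 + 16
= 54

54


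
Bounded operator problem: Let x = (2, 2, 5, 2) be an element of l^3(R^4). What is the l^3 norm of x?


The l^3 norm = (sum |x_i|^3)^(1/3)
Sum of 3th powers = 8 + 8 + 125 + 8 = 149
||x||_3 = (149)^(1/3) = 5.3015

5.3015


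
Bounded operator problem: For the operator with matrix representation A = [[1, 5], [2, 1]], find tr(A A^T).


trace(A * A^T) = sum of squares of all entries
= 1^2 + 5^2 + 2^2 + 1^2
= 1 + 25 + 4 + 1
= 31

31


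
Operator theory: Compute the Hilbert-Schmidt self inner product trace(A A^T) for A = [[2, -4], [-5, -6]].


trace(A * A^T) = sum of squares of all entries
= 2^2 + (-4)^2 + (-5)^2 + (-6)^2
= 4 + 16 + 25 + 36
= 81

81


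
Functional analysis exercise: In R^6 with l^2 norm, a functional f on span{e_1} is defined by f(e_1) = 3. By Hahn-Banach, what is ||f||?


The norm of f is given by ||f|| = sup_{||x||=1} |f(x)|.
On span{e_1}, ||e_1|| = 1, so ||f|| = |f(e_1)| / ||e_1||
= |3| / 1 = 3.0000

3.0000


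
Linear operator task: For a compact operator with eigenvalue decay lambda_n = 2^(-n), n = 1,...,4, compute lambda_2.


The eigenvalue formula gives lambda_2 = 1/2^2
= 1/4
= 0.2500

0.2500


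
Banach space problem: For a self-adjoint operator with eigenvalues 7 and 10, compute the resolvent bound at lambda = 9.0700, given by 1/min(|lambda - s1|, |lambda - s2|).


dist(9.0700, {7, 10}) = min(|9.0700 - 7|, |9.0700 - 10|)
= min(2.0700, 0.9300) = 0.9300
Resolvent bound = 1/0.9300 = 1.0753

1.0753


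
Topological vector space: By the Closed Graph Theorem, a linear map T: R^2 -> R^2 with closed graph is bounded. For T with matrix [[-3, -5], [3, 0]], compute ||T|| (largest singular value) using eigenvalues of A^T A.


A^T A = [[18, 15], [15, 25]]
trace(A^T A) = 43, det(A^T A) = 225
discriminant = 43^2 - 4*225 = 949
Largest eigenvalue of A^T A = (trace + sqrt(disc))/2 = 36.9029
||T|| = sqrt(36.9029) = 6.0748

6.0748


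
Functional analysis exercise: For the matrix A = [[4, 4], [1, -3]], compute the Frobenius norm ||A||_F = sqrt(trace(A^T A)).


||A||_F^2 = sum a_ij^2
= 4^2 + 4^2 + 1^2 + (-3)^2
= 16 + 16 + 1 + 9 = 42
||A||_F = sqrt(42) = 6.4807

6.4807


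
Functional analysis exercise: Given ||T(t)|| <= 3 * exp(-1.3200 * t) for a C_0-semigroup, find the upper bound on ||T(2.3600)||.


||T(2.3600)|| <= 3 * exp(-1.3200 * 2.3600)
= 3 * exp(-3.1152)
= 3 * 0.0444
= 0.1331

0.1331


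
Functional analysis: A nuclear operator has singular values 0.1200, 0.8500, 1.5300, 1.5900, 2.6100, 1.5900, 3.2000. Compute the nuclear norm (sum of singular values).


The nuclear norm is the sum of all singular values.
||T||_1 = 0.1200 + 0.8500 + 1.5300 + 1.5900 + 2.6100 + 1.5900 + 3.2000
= 11.4900

11.4900


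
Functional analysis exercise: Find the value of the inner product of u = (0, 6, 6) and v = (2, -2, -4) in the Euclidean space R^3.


Computing the standard inner product <u, v> = sum u_i * v_i
= 0*2 + 6*-2 + 6*-4
= 0 + -12 + -24
= -36

-36


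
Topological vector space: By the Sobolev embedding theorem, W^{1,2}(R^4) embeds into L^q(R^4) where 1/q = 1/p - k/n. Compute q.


Using the Sobolev embedding formula: 1/q = 1/p - k/n
1/q = 1/2 - 1/4 = 1/4
q = 1/(1/4) = 4

4.0000


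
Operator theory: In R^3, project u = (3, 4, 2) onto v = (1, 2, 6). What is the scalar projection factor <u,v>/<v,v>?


Computing <u,v> = 3*1 + 4*2 + 2*6 = 23
Computing <v,v> = 1^2 + 2^2 + 6^2 = 41
Projection coefficient = 23/41 = 0.5610

0.5610


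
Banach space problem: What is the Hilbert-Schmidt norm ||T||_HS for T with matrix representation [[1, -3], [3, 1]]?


The Hilbert-Schmidt norm is sqrt(sum of squares of all entries).
Sum of squares = 1^2 + (-3)^2 + 3^2 + 1^2
= 1 + 9 + 9 + 1 = 20
||T||_HS = sqrt(20) = 4.4721

4.4721


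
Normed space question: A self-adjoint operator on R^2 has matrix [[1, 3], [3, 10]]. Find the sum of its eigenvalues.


For a self-adjoint (symmetric) matrix, the eigenvalues are real.
The sum of eigenvalues equals the trace of the matrix.
trace = 1 + 10 = 11

11


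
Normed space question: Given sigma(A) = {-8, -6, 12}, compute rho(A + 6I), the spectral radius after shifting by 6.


Spectrum of A + 6I = {-2, 0, 18}
Spectral radius = max |lambda| over the shifted spectrum
= max(2, 0, 18) = 18

18


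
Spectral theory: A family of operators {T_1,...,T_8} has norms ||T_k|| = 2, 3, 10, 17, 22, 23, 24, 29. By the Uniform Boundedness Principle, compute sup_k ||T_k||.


By the Uniform Boundedness Principle, the supremum of norms is finite.
sup_k ||T_k|| = max(2, 3, 10, 17, 22, 23, 24, 29) = 29

29


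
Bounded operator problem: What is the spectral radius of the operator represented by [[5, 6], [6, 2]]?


For a 2x2 matrix, eigenvalues satisfy lambda^2 - (trace)*lambda + det = 0
trace = 5 + 2 = 7
det = 5*2 - 6*6 = -26
discriminant = 7^2 - 4*(-26) = 153
spectral radius = max |eigenvalue| = 9.6847

9.6847


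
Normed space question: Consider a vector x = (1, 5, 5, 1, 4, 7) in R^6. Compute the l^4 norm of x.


The l^4 norm = (sum |x_i|^4)^(1/4)
Sum of 4th powers = 1 + 625 + 625 + 1 + 256 + 2401 = 3909
||x||_4 = (3909)^(1/4) = 7.9071

7.9071


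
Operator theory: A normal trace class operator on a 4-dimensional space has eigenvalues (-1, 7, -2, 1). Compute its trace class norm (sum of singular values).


For a normal operator, singular values equal |eigenvalues|.
Trace norm = sum |lambda_i| = 1 + 7 + 2 + 1
= 11

11


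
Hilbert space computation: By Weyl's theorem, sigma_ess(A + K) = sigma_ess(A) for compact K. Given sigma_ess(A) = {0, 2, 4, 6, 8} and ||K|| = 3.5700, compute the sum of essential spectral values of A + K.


By Weyl's theorem, the essential spectrum is invariant under compact perturbations.
sigma_ess(A + K) = sigma_ess(A) = {0, 2, 4, 6, 8}
Sum = 0 + 2 + 4 + 6 + 8 = 20

20


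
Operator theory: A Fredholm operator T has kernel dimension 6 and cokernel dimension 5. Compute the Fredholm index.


The Fredholm index is defined as ind(T) = dim(ker T) - dim(coker T)
= 6 - 5
= 1

1


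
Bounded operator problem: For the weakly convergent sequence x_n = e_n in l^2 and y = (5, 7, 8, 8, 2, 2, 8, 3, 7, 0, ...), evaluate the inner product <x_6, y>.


x_6 = e_6 is the standard basis vector with 1 in position 6.
<x_6, y> = y_6 = 2
As n -> infinity, <x_n, y> -> 0, confirming weak convergence of (x_n) to 0.

2


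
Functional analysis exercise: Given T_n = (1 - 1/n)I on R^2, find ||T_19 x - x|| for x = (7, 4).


T_19 x - x = (1 - 1/19)x - x = -x/19
||x|| = sqrt(65) = 8.0623
||T_19 x - x|| = ||x||/19 = 8.0623/19 = 0.4243

0.4243


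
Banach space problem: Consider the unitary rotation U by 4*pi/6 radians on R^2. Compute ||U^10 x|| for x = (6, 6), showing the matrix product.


U is a rotation by theta = 4*pi/6
U^10 = rotation by 10*theta = 40*pi/6 = 4*pi/6 (mod 2*pi)
cos(4*pi/6) = -0.5000, sin(4*pi/6) = 0.8660
U^10 x = (-0.5000 * 6 - 0.8660 * 6, 0.8660 * 6 + -0.5000 * 6)
= (-8.1962, 2.1962)
||U^10 x|| = sqrt((-8.1962)^2 + 2.1962^2) = sqrt(72.0000) = 8.4853

8.4853


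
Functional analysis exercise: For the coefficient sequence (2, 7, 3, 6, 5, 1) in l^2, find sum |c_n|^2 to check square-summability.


sum |c_n|^2 = 2^2 + 7^2 + 3^2 + 6^2 + 5^2 + 1^2
= 4 + 49 + 9 + 36 + 25 + 1
= 124

124


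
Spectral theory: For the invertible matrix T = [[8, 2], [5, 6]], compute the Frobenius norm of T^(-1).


det(T) = 8*6 - 2*5 = 38
T^(-1) = (1/38) * [[6, -2], [-5, 8]] = [[0.1579, -0.0526], [-0.1316, 0.2105]]
||T^(-1)||_F^2 = 0.1579^2 + (-0.0526)^2 + (-0.1316)^2 + 0.2105^2 = 0.0893
||T^(-1)||_F = sqrt(0.0893) = 0.2989

0.2989


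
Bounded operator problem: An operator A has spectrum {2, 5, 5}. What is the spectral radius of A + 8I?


Spectrum of A + 8I = {10, 13, 13}
Spectral radius = max |lambda| over the shifted spectrum
= max(10, 13, 13) = 13

13


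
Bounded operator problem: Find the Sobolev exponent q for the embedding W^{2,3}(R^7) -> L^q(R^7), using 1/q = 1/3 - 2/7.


Using the Sobolev embedding formula: 1/q = 1/p - k/n
1/q = 1/3 - 2/7 = 1/21
q = 1/(1/21) = 21

21.0000


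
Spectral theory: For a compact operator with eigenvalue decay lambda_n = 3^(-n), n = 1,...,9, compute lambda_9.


The eigenvalue formula gives lambda_9 = 1/3^9
= 1/19683
= 5.0805e-05

5.0805e-05


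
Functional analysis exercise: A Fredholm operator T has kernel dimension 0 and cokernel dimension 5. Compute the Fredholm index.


The Fredholm index is defined as ind(T) = dim(ker T) - dim(coker T)
= 0 - 5
= -5

-5


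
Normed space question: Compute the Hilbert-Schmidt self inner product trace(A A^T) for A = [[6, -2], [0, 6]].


trace(A * A^T) = sum of squares of all entries
= 6^2 + (-2)^2 + 0^2 + 6^2
= 36 + 4 + 0 + 36
= 76

76


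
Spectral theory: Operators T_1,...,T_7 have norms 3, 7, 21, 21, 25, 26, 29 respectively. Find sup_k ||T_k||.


By the Uniform Boundedness Principle, the supremum of norms is finite.
sup_k ||T_k|| = max(3, 7, 21, 21, 25, 26, 29) = 29

29


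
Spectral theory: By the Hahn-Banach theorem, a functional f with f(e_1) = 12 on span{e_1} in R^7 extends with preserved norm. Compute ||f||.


The norm of f is given by ||f|| = sup_{||x||=1} |f(x)|.
On span{e_1}, ||e_1|| = 1, so ||f|| = |f(e_1)| / ||e_1||
= |12| / 1 = 12.0000

12.0000


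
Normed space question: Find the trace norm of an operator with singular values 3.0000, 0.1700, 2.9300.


The nuclear norm is the sum of all singular values.
||T||_1 = 3.0000 + 0.1700 + 2.9300
= 6.1000

6.1000


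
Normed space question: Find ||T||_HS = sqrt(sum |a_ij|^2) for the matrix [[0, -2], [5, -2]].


The Hilbert-Schmidt norm is sqrt(sum of squares of all entries).
Sum of squares = 0^2 + (-2)^2 + 5^2 + (-2)^2
= 0 + 4 + 25 + 4 = 33
||T||_HS = sqrt(33) = 5.7446

5.7446


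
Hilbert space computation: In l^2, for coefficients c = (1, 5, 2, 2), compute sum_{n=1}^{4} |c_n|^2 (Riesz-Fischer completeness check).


sum |c_n|^2 = 1^2 + 5^2 + 2^2 + 2^2
= 1 + 25 + 4 + 4
= 34

34


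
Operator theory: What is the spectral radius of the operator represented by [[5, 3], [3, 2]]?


For a 2x2 matrix, eigenvalues satisfy lambda^2 - (trace)*lambda + det = 0
trace = 5 + 2 = 7
det = 5*2 - 3*3 = 1
discriminant = 7^2 - 4*(1) = 45
spectral radius = max |eigenvalue| = 6.8541

6.8541


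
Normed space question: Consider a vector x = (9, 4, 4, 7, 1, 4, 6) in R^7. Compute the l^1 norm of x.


The l^1 norm equals the sum of absolute values of all components.
||x||_1 = 9 + 4 + 4 + 7 + 1 + 4 + 6
= 35

35.0000


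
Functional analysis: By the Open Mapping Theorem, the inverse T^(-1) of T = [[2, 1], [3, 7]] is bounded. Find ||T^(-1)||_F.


det(T) = 2*7 - 1*3 = 11
T^(-1) = (1/11) * [[7, -1], [-3, 2]] = [[0.6364, -0.0909], [-0.2727, 0.1818]]
||T^(-1)||_F^2 = 0.6364^2 + (-0.0909)^2 + (-0.2727)^2 + 0.1818^2 = 0.5207
||T^(-1)||_F = sqrt(0.5207) = 0.7216

0.7216


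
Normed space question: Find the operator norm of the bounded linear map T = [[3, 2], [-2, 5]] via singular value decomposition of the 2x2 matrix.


A^T A = [[13, -4], [-4, 29]]
trace(A^T A) = 42, det(A^T A) = 361
discriminant = 42^2 - 4*361 = 320
Largest eigenvalue of A^T A = (trace + sqrt(disc))/2 = 29.9443
||T|| = sqrt(29.9443) = 5.4721

5.4721


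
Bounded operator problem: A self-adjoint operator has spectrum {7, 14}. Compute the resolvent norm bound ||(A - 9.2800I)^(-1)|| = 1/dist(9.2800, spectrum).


dist(9.2800, {7, 14}) = min(|9.2800 - 7|, |9.2800 - 14|)
= min(2.2800, 4.7200) = 2.2800
Resolvent bound = 1/2.2800 = 0.4386

0.4386


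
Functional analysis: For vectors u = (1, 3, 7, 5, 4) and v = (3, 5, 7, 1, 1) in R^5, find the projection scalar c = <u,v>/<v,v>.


Computing <u,v> = 1*3 + 3*5 + 7*7 + 5*1 + 4*1 = 76
Computing <v,v> = 3^2 + 5^2 + 7^2 + 1^2 + 1^2 = 85
Projection coefficient = 76/85 = 0.8941

0.8941


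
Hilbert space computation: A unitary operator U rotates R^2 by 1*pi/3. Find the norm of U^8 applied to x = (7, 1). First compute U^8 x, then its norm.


U is a rotation by theta = 1*pi/3
U^8 = rotation by 8*theta = 8*pi/3 = 2*pi/3 (mod 2*pi)
cos(2*pi/3) = -0.5000, sin(2*pi/3) = 0.8660
U^8 x = (-0.5000 * 7 - 0.8660 * 1, 0.8660 * 7 + -0.5000 * 1)
= (-4.3660, 5.5622)
||U^8 x|| = sqrt((-4.3660)^2 + 5.5622^2) = sqrt(50.0000) = 7.0711

7.0711
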